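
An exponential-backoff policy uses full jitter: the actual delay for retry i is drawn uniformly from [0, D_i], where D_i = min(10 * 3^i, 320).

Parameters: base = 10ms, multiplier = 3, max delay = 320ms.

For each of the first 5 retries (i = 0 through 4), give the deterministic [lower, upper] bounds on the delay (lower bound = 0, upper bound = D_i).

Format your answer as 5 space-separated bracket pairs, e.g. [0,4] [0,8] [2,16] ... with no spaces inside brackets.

Answer: [0,10] [0,30] [0,90] [0,270] [0,320]

Derivation:
Computing bounds per retry:
  i=0: D_i=min(10*3^0,320)=10, bounds=[0,10]
  i=1: D_i=min(10*3^1,320)=30, bounds=[0,30]
  i=2: D_i=min(10*3^2,320)=90, bounds=[0,90]
  i=3: D_i=min(10*3^3,320)=270, bounds=[0,270]
  i=4: D_i=min(10*3^4,320)=320, bounds=[0,320]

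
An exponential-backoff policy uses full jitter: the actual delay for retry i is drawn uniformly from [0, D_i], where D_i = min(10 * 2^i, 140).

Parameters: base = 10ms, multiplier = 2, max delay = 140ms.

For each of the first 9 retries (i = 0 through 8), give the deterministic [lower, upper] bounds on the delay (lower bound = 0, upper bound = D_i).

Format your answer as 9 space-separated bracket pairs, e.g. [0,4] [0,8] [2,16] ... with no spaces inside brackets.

Answer: [0,10] [0,20] [0,40] [0,80] [0,140] [0,140] [0,140] [0,140] [0,140]

Derivation:
Computing bounds per retry:
  i=0: D_i=min(10*2^0,140)=10, bounds=[0,10]
  i=1: D_i=min(10*2^1,140)=20, bounds=[0,20]
  i=2: D_i=min(10*2^2,140)=40, bounds=[0,40]
  i=3: D_i=min(10*2^3,140)=80, bounds=[0,80]
  i=4: D_i=min(10*2^4,140)=140, bounds=[0,140]
  i=5: D_i=min(10*2^5,140)=140, bounds=[0,140]
  i=6: D_i=min(10*2^6,140)=140, bounds=[0,140]
  i=7: D_i=min(10*2^7,140)=140, bounds=[0,140]
  i=8: D_i=min(10*2^8,140)=140, bounds=[0,140]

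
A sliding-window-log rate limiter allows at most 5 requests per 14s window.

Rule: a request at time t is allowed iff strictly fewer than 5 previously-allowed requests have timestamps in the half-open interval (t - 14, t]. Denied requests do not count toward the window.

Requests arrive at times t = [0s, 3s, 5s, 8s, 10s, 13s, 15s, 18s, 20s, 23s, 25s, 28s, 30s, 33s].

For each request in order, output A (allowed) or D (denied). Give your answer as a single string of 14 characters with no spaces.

Answer: AAAAADAAAAADAA

Derivation:
Tracking allowed requests in the window:
  req#1 t=0s: ALLOW
  req#2 t=3s: ALLOW
  req#3 t=5s: ALLOW
  req#4 t=8s: ALLOW
  req#5 t=10s: ALLOW
  req#6 t=13s: DENY
  req#7 t=15s: ALLOW
  req#8 t=18s: ALLOW
  req#9 t=20s: ALLOW
  req#10 t=23s: ALLOW
  req#11 t=25s: ALLOW
  req#12 t=28s: DENY
  req#13 t=30s: ALLOW
  req#14 t=33s: ALLOW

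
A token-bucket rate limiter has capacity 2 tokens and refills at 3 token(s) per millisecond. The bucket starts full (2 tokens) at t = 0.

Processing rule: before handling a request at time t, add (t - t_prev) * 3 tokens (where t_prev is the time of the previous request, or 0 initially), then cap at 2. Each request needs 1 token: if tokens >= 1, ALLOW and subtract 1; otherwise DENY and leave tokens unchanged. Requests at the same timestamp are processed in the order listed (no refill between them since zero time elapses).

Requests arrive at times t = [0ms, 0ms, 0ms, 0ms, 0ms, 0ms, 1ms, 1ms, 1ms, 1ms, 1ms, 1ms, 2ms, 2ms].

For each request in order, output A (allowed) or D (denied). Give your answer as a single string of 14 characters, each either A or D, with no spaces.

Answer: AADDDDAADDDDAA

Derivation:
Simulating step by step:
  req#1 t=0ms: ALLOW
  req#2 t=0ms: ALLOW
  req#3 t=0ms: DENY
  req#4 t=0ms: DENY
  req#5 t=0ms: DENY
  req#6 t=0ms: DENY
  req#7 t=1ms: ALLOW
  req#8 t=1ms: ALLOW
  req#9 t=1ms: DENY
  req#10 t=1ms: DENY
  req#11 t=1ms: DENY
  req#12 t=1ms: DENY
  req#13 t=2ms: ALLOW
  req#14 t=2ms: ALLOW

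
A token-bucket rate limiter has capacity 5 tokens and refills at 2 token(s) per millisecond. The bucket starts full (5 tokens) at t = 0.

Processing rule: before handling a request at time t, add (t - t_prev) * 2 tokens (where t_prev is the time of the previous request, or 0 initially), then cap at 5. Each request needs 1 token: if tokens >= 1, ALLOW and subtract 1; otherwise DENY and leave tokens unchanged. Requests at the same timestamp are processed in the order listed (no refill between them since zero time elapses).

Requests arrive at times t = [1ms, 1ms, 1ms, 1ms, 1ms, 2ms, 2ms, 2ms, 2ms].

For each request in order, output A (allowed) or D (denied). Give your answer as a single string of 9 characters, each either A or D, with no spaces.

Simulating step by step:
  req#1 t=1ms: ALLOW
  req#2 t=1ms: ALLOW
  req#3 t=1ms: ALLOW
  req#4 t=1ms: ALLOW
  req#5 t=1ms: ALLOW
  req#6 t=2ms: ALLOW
  req#7 t=2ms: ALLOW
  req#8 t=2ms: DENY
  req#9 t=2ms: DENY

Answer: AAAAAAADD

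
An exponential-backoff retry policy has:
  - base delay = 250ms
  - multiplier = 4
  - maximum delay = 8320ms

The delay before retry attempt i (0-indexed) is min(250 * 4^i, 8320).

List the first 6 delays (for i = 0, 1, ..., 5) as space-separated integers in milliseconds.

Answer: 250 1000 4000 8320 8320 8320

Derivation:
Computing each delay:
  i=0: min(250*4^0, 8320) = 250
  i=1: min(250*4^1, 8320) = 1000
  i=2: min(250*4^2, 8320) = 4000
  i=3: min(250*4^3, 8320) = 8320
  i=4: min(250*4^4, 8320) = 8320
  i=5: min(250*4^5, 8320) = 8320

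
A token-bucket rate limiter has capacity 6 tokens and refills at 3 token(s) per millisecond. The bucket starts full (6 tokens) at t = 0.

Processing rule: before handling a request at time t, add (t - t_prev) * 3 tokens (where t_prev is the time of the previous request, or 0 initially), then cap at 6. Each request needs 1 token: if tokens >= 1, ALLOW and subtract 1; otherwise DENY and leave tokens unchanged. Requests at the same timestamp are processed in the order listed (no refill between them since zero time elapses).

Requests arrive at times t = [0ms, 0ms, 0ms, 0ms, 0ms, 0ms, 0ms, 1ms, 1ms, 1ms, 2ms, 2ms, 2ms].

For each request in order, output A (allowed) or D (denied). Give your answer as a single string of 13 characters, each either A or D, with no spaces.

Answer: AAAAAADAAAAAA

Derivation:
Simulating step by step:
  req#1 t=0ms: ALLOW
  req#2 t=0ms: ALLOW
  req#3 t=0ms: ALLOW
  req#4 t=0ms: ALLOW
  req#5 t=0ms: ALLOW
  req#6 t=0ms: ALLOW
  req#7 t=0ms: DENY
  req#8 t=1ms: ALLOW
  req#9 t=1ms: ALLOW
  req#10 t=1ms: ALLOW
  req#11 t=2ms: ALLOW
  req#12 t=2ms: ALLOW
  req#13 t=2ms: ALLOW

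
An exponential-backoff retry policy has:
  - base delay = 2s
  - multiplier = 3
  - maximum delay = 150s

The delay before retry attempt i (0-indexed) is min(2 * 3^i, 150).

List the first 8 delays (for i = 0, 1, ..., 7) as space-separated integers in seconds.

Answer: 2 6 18 54 150 150 150 150

Derivation:
Computing each delay:
  i=0: min(2*3^0, 150) = 2
  i=1: min(2*3^1, 150) = 6
  i=2: min(2*3^2, 150) = 18
  i=3: min(2*3^3, 150) = 54
  i=4: min(2*3^4, 150) = 150
  i=5: min(2*3^5, 150) = 150
  i=6: min(2*3^6, 150) = 150
  i=7: min(2*3^7, 150) = 150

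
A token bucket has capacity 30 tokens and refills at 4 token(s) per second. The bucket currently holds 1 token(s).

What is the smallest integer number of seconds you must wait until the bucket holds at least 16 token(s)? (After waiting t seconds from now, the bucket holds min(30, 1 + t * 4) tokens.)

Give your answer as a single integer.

Answer: 4

Derivation:
Need 1 + t * 4 >= 16, so t >= 15/4.
Smallest integer t = ceil(15/4) = 4.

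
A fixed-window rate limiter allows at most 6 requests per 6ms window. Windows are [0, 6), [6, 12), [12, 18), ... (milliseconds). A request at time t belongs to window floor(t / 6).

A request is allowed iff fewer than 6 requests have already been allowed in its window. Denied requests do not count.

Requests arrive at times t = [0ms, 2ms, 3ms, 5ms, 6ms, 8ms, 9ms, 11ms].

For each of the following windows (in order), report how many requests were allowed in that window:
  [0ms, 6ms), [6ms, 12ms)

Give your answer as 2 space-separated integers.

Processing requests:
  req#1 t=0ms (window 0): ALLOW
  req#2 t=2ms (window 0): ALLOW
  req#3 t=3ms (window 0): ALLOW
  req#4 t=5ms (window 0): ALLOW
  req#5 t=6ms (window 1): ALLOW
  req#6 t=8ms (window 1): ALLOW
  req#7 t=9ms (window 1): ALLOW
  req#8 t=11ms (window 1): ALLOW

Allowed counts by window: 4 4

Answer: 4 4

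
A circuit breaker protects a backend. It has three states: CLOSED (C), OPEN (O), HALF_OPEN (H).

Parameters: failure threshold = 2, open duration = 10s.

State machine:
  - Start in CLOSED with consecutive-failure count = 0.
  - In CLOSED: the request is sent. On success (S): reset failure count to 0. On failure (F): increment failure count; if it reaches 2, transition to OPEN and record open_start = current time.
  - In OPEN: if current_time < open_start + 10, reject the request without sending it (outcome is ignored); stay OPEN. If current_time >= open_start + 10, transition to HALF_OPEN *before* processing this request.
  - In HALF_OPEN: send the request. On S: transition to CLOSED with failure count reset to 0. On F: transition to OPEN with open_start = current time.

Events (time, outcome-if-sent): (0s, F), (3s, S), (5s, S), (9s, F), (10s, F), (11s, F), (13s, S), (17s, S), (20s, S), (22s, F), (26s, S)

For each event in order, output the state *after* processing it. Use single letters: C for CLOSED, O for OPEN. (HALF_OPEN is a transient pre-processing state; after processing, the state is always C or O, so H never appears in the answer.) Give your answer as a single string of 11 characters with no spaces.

State after each event:
  event#1 t=0s outcome=F: state=CLOSED
  event#2 t=3s outcome=S: state=CLOSED
  event#3 t=5s outcome=S: state=CLOSED
  event#4 t=9s outcome=F: state=CLOSED
  event#5 t=10s outcome=F: state=OPEN
  event#6 t=11s outcome=F: state=OPEN
  event#7 t=13s outcome=S: state=OPEN
  event#8 t=17s outcome=S: state=OPEN
  event#9 t=20s outcome=S: state=CLOSED
  event#10 t=22s outcome=F: state=CLOSED
  event#11 t=26s outcome=S: state=CLOSED

Answer: CCCCOOOOCCC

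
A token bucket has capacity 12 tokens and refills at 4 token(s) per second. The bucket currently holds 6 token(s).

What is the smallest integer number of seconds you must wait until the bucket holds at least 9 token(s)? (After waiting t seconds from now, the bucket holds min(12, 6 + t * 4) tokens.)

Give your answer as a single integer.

Need 6 + t * 4 >= 9, so t >= 3/4.
Smallest integer t = ceil(3/4) = 1.

Answer: 1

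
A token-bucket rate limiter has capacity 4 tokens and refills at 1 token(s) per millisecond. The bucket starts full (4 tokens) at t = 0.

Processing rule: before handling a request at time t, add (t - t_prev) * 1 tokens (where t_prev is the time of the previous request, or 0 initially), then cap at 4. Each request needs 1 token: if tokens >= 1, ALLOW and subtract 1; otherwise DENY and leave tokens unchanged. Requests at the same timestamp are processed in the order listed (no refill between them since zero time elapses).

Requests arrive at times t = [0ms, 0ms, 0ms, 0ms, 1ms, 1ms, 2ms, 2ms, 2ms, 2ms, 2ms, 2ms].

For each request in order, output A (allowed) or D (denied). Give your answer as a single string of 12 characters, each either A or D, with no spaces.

Simulating step by step:
  req#1 t=0ms: ALLOW
  req#2 t=0ms: ALLOW
  req#3 t=0ms: ALLOW
  req#4 t=0ms: ALLOW
  req#5 t=1ms: ALLOW
  req#6 t=1ms: DENY
  req#7 t=2ms: ALLOW
  req#8 t=2ms: DENY
  req#9 t=2ms: DENY
  req#10 t=2ms: DENY
  req#11 t=2ms: DENY
  req#12 t=2ms: DENY

Answer: AAAAADADDDDD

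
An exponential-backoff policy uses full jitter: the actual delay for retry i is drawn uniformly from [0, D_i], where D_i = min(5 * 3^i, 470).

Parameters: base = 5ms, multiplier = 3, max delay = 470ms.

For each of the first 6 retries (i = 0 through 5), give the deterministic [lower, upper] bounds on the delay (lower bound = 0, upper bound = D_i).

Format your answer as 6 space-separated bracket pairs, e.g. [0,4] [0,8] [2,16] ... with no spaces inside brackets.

Answer: [0,5] [0,15] [0,45] [0,135] [0,405] [0,470]

Derivation:
Computing bounds per retry:
  i=0: D_i=min(5*3^0,470)=5, bounds=[0,5]
  i=1: D_i=min(5*3^1,470)=15, bounds=[0,15]
  i=2: D_i=min(5*3^2,470)=45, bounds=[0,45]
  i=3: D_i=min(5*3^3,470)=135, bounds=[0,135]
  i=4: D_i=min(5*3^4,470)=405, bounds=[0,405]
  i=5: D_i=min(5*3^5,470)=470, bounds=[0,470]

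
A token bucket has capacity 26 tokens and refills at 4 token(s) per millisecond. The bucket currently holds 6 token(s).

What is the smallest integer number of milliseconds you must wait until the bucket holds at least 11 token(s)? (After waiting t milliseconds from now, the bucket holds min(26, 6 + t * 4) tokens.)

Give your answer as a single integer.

Need 6 + t * 4 >= 11, so t >= 5/4.
Smallest integer t = ceil(5/4) = 2.

Answer: 2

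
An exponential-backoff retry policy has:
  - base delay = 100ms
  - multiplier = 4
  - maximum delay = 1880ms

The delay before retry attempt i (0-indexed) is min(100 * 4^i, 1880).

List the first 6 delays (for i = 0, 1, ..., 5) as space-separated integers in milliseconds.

Answer: 100 400 1600 1880 1880 1880

Derivation:
Computing each delay:
  i=0: min(100*4^0, 1880) = 100
  i=1: min(100*4^1, 1880) = 400
  i=2: min(100*4^2, 1880) = 1600
  i=3: min(100*4^3, 1880) = 1880
  i=4: min(100*4^4, 1880) = 1880
  i=5: min(100*4^5, 1880) = 1880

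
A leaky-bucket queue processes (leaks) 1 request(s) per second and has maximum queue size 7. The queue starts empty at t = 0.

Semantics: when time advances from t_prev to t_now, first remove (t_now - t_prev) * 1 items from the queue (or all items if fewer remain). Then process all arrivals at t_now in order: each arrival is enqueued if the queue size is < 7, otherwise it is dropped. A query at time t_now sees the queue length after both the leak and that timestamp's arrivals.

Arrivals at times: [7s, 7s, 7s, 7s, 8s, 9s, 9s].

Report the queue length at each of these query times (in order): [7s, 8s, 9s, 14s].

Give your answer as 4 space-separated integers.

Answer: 4 4 5 0

Derivation:
Queue lengths at query times:
  query t=7s: backlog = 4
  query t=8s: backlog = 4
  query t=9s: backlog = 5
  query t=14s: backlog = 0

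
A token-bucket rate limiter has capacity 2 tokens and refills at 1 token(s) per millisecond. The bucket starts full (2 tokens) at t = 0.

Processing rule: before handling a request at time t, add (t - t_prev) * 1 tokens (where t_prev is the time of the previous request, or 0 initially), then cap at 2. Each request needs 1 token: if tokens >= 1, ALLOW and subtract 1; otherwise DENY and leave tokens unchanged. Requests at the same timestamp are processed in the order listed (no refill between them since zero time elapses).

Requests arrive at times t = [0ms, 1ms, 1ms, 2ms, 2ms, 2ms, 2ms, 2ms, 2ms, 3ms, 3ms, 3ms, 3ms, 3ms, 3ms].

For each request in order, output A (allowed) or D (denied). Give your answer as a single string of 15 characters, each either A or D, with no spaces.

Answer: AAAADDDDDADDDDD

Derivation:
Simulating step by step:
  req#1 t=0ms: ALLOW
  req#2 t=1ms: ALLOW
  req#3 t=1ms: ALLOW
  req#4 t=2ms: ALLOW
  req#5 t=2ms: DENY
  req#6 t=2ms: DENY
  req#7 t=2ms: DENY
  req#8 t=2ms: DENY
  req#9 t=2ms: DENY
  req#10 t=3ms: ALLOW
  req#11 t=3ms: DENY
  req#12 t=3ms: DENY
  req#13 t=3ms: DENY
  req#14 t=3ms: DENY
  req#15 t=3ms: DENY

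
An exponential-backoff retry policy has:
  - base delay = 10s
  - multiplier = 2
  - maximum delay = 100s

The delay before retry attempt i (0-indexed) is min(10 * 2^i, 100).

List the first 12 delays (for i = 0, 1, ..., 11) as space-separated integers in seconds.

Computing each delay:
  i=0: min(10*2^0, 100) = 10
  i=1: min(10*2^1, 100) = 20
  i=2: min(10*2^2, 100) = 40
  i=3: min(10*2^3, 100) = 80
  i=4: min(10*2^4, 100) = 100
  i=5: min(10*2^5, 100) = 100
  i=6: min(10*2^6, 100) = 100
  i=7: min(10*2^7, 100) = 100
  i=8: min(10*2^8, 100) = 100
  i=9: min(10*2^9, 100) = 100
  i=10: min(10*2^10, 100) = 100
  i=11: min(10*2^11, 100) = 100

Answer: 10 20 40 80 100 100 100 100 100 100 100 100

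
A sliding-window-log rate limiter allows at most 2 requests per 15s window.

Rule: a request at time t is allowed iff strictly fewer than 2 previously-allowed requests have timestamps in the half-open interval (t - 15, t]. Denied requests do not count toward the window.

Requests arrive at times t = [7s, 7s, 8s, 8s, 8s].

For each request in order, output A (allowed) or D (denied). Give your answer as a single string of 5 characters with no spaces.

Answer: AADDD

Derivation:
Tracking allowed requests in the window:
  req#1 t=7s: ALLOW
  req#2 t=7s: ALLOW
  req#3 t=8s: DENY
  req#4 t=8s: DENY
  req#5 t=8s: DENY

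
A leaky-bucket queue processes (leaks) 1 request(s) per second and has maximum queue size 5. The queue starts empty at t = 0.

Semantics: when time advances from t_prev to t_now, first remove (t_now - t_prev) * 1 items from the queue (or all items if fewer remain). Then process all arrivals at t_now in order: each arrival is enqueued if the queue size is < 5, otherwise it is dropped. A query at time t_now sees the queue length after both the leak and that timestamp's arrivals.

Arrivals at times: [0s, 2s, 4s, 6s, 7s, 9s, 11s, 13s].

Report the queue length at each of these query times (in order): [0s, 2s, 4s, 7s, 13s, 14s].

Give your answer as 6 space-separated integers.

Answer: 1 1 1 1 1 0

Derivation:
Queue lengths at query times:
  query t=0s: backlog = 1
  query t=2s: backlog = 1
  query t=4s: backlog = 1
  query t=7s: backlog = 1
  query t=13s: backlog = 1
  query t=14s: backlog = 0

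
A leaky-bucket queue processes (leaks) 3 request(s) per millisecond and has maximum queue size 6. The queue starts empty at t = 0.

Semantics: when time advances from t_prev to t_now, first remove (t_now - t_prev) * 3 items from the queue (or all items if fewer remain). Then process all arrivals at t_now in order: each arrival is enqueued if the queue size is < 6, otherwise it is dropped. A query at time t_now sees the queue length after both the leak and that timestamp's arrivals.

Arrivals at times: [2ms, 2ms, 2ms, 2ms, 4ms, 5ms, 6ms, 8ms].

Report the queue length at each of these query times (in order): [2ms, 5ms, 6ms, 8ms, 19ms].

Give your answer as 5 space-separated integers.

Answer: 4 1 1 1 0

Derivation:
Queue lengths at query times:
  query t=2ms: backlog = 4
  query t=5ms: backlog = 1
  query t=6ms: backlog = 1
  query t=8ms: backlog = 1
  query t=19ms: backlog = 0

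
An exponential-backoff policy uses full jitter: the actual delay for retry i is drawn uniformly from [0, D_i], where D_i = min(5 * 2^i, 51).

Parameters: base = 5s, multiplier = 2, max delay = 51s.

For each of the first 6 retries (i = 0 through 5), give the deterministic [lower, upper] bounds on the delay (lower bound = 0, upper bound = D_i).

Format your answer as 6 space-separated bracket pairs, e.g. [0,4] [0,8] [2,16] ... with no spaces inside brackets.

Computing bounds per retry:
  i=0: D_i=min(5*2^0,51)=5, bounds=[0,5]
  i=1: D_i=min(5*2^1,51)=10, bounds=[0,10]
  i=2: D_i=min(5*2^2,51)=20, bounds=[0,20]
  i=3: D_i=min(5*2^3,51)=40, bounds=[0,40]
  i=4: D_i=min(5*2^4,51)=51, bounds=[0,51]
  i=5: D_i=min(5*2^5,51)=51, bounds=[0,51]

Answer: [0,5] [0,10] [0,20] [0,40] [0,51] [0,51]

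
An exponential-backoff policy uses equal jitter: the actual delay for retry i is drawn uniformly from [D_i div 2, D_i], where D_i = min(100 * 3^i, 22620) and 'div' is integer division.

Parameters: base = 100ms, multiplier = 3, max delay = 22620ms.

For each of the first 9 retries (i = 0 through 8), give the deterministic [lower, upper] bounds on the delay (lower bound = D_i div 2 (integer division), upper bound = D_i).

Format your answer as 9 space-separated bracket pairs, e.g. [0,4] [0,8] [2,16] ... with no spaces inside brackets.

Computing bounds per retry:
  i=0: D_i=min(100*3^0,22620)=100, bounds=[50,100]
  i=1: D_i=min(100*3^1,22620)=300, bounds=[150,300]
  i=2: D_i=min(100*3^2,22620)=900, bounds=[450,900]
  i=3: D_i=min(100*3^3,22620)=2700, bounds=[1350,2700]
  i=4: D_i=min(100*3^4,22620)=8100, bounds=[4050,8100]
  i=5: D_i=min(100*3^5,22620)=22620, bounds=[11310,22620]
  i=6: D_i=min(100*3^6,22620)=22620, bounds=[11310,22620]
  i=7: D_i=min(100*3^7,22620)=22620, bounds=[11310,22620]
  i=8: D_i=min(100*3^8,22620)=22620, bounds=[11310,22620]

Answer: [50,100] [150,300] [450,900] [1350,2700] [4050,8100] [11310,22620] [11310,22620] [11310,22620] [11310,22620]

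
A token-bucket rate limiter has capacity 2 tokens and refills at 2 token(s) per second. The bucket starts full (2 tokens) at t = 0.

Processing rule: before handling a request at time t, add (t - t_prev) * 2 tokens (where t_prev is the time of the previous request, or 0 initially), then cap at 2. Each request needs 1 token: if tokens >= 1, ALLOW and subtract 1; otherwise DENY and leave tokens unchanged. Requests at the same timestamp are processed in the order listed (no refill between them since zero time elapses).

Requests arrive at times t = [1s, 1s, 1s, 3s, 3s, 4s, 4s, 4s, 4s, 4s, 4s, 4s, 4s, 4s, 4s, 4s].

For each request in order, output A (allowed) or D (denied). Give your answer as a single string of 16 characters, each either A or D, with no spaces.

Simulating step by step:
  req#1 t=1s: ALLOW
  req#2 t=1s: ALLOW
  req#3 t=1s: DENY
  req#4 t=3s: ALLOW
  req#5 t=3s: ALLOW
  req#6 t=4s: ALLOW
  req#7 t=4s: ALLOW
  req#8 t=4s: DENY
  req#9 t=4s: DENY
  req#10 t=4s: DENY
  req#11 t=4s: DENY
  req#12 t=4s: DENY
  req#13 t=4s: DENY
  req#14 t=4s: DENY
  req#15 t=4s: DENY
  req#16 t=4s: DENY

Answer: AADAAAADDDDDDDDD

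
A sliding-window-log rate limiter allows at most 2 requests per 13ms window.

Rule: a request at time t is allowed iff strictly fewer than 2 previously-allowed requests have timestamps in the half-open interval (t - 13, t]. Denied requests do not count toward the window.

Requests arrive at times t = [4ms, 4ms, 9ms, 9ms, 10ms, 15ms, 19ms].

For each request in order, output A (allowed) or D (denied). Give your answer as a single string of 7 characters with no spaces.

Tracking allowed requests in the window:
  req#1 t=4ms: ALLOW
  req#2 t=4ms: ALLOW
  req#3 t=9ms: DENY
  req#4 t=9ms: DENY
  req#5 t=10ms: DENY
  req#6 t=15ms: DENY
  req#7 t=19ms: ALLOW

Answer: AADDDDA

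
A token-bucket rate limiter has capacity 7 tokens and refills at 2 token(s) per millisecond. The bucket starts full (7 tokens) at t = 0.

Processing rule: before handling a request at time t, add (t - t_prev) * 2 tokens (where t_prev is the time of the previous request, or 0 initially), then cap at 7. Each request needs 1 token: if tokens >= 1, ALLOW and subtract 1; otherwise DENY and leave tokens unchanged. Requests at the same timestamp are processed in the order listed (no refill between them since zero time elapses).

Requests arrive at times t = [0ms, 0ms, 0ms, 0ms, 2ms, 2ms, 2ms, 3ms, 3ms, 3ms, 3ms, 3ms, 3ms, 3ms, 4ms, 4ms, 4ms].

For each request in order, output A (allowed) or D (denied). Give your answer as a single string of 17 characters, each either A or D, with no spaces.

Answer: AAAAAAAAAAAAADAAD

Derivation:
Simulating step by step:
  req#1 t=0ms: ALLOW
  req#2 t=0ms: ALLOW
  req#3 t=0ms: ALLOW
  req#4 t=0ms: ALLOW
  req#5 t=2ms: ALLOW
  req#6 t=2ms: ALLOW
  req#7 t=2ms: ALLOW
  req#8 t=3ms: ALLOW
  req#9 t=3ms: ALLOW
  req#10 t=3ms: ALLOW
  req#11 t=3ms: ALLOW
  req#12 t=3ms: ALLOW
  req#13 t=3ms: ALLOW
  req#14 t=3ms: DENY
  req#15 t=4ms: ALLOW
  req#16 t=4ms: ALLOW
  req#17 t=4ms: DENY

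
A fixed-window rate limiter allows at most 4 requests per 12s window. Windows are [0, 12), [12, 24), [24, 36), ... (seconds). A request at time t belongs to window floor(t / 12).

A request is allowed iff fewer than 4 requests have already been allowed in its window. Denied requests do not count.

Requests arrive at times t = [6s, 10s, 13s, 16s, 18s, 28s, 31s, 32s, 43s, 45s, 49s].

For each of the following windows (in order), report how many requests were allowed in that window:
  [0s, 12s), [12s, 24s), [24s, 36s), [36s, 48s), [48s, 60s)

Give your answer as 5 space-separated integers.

Answer: 2 3 3 2 1

Derivation:
Processing requests:
  req#1 t=6s (window 0): ALLOW
  req#2 t=10s (window 0): ALLOW
  req#3 t=13s (window 1): ALLOW
  req#4 t=16s (window 1): ALLOW
  req#5 t=18s (window 1): ALLOW
  req#6 t=28s (window 2): ALLOW
  req#7 t=31s (window 2): ALLOW
  req#8 t=32s (window 2): ALLOW
  req#9 t=43s (window 3): ALLOW
  req#10 t=45s (window 3): ALLOW
  req#11 t=49s (window 4): ALLOW

Allowed counts by window: 2 3 3 2 1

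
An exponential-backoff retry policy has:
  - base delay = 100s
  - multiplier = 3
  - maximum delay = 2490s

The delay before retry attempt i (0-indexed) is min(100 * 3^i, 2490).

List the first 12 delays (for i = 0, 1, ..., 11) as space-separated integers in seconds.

Computing each delay:
  i=0: min(100*3^0, 2490) = 100
  i=1: min(100*3^1, 2490) = 300
  i=2: min(100*3^2, 2490) = 900
  i=3: min(100*3^3, 2490) = 2490
  i=4: min(100*3^4, 2490) = 2490
  i=5: min(100*3^5, 2490) = 2490
  i=6: min(100*3^6, 2490) = 2490
  i=7: min(100*3^7, 2490) = 2490
  i=8: min(100*3^8, 2490) = 2490
  i=9: min(100*3^9, 2490) = 2490
  i=10: min(100*3^10, 2490) = 2490
  i=11: min(100*3^11, 2490) = 2490

Answer: 100 300 900 2490 2490 2490 2490 2490 2490 2490 2490 2490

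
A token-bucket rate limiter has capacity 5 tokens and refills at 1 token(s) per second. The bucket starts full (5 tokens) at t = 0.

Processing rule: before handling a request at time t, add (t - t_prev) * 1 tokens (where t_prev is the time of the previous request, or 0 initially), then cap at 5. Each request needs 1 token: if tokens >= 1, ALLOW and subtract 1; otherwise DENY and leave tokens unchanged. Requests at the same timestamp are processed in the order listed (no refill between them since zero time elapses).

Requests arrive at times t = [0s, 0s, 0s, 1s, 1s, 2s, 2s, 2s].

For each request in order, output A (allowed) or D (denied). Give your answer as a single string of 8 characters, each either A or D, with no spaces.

Answer: AAAAAAAD

Derivation:
Simulating step by step:
  req#1 t=0s: ALLOW
  req#2 t=0s: ALLOW
  req#3 t=0s: ALLOW
  req#4 t=1s: ALLOW
  req#5 t=1s: ALLOW
  req#6 t=2s: ALLOW
  req#7 t=2s: ALLOW
  req#8 t=2s: DENY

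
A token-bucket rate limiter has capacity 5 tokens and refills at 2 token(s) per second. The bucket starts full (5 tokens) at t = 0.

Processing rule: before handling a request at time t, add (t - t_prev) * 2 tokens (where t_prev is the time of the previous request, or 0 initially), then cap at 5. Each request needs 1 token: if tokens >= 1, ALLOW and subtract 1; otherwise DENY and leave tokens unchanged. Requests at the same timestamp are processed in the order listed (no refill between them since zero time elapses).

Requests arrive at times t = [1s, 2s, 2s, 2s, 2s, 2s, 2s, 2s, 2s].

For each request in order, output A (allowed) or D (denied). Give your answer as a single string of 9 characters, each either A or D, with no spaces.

Simulating step by step:
  req#1 t=1s: ALLOW
  req#2 t=2s: ALLOW
  req#3 t=2s: ALLOW
  req#4 t=2s: ALLOW
  req#5 t=2s: ALLOW
  req#6 t=2s: ALLOW
  req#7 t=2s: DENY
  req#8 t=2s: DENY
  req#9 t=2s: DENY

Answer: AAAAAADDD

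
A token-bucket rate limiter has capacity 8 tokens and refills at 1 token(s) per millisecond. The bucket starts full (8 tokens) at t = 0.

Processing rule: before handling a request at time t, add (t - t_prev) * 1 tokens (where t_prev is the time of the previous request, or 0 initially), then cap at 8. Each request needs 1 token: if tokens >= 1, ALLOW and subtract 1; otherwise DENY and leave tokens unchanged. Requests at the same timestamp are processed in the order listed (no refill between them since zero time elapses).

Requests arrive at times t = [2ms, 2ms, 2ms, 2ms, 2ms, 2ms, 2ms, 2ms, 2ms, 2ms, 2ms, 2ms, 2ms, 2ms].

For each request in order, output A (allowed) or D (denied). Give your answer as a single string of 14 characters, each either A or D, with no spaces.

Answer: AAAAAAAADDDDDD

Derivation:
Simulating step by step:
  req#1 t=2ms: ALLOW
  req#2 t=2ms: ALLOW
  req#3 t=2ms: ALLOW
  req#4 t=2ms: ALLOW
  req#5 t=2ms: ALLOW
  req#6 t=2ms: ALLOW
  req#7 t=2ms: ALLOW
  req#8 t=2ms: ALLOW
  req#9 t=2ms: DENY
  req#10 t=2ms: DENY
  req#11 t=2ms: DENY
  req#12 t=2ms: DENY
  req#13 t=2ms: DENY
  req#14 t=2ms: DENY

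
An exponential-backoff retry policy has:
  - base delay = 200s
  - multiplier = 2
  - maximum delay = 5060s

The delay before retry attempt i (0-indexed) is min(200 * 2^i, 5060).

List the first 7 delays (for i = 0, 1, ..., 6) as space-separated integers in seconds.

Answer: 200 400 800 1600 3200 5060 5060

Derivation:
Computing each delay:
  i=0: min(200*2^0, 5060) = 200
  i=1: min(200*2^1, 5060) = 400
  i=2: min(200*2^2, 5060) = 800
  i=3: min(200*2^3, 5060) = 1600
  i=4: min(200*2^4, 5060) = 3200
  i=5: min(200*2^5, 5060) = 5060
  i=6: min(200*2^6, 5060) = 5060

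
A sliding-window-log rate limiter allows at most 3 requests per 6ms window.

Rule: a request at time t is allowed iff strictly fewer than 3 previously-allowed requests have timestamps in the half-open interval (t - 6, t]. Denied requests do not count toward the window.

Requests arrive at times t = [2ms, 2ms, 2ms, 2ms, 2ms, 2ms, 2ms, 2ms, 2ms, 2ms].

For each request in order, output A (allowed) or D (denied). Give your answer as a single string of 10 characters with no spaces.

Tracking allowed requests in the window:
  req#1 t=2ms: ALLOW
  req#2 t=2ms: ALLOW
  req#3 t=2ms: ALLOW
  req#4 t=2ms: DENY
  req#5 t=2ms: DENY
  req#6 t=2ms: DENY
  req#7 t=2ms: DENY
  req#8 t=2ms: DENY
  req#9 t=2ms: DENY
  req#10 t=2ms: DENY

Answer: AAADDDDDDD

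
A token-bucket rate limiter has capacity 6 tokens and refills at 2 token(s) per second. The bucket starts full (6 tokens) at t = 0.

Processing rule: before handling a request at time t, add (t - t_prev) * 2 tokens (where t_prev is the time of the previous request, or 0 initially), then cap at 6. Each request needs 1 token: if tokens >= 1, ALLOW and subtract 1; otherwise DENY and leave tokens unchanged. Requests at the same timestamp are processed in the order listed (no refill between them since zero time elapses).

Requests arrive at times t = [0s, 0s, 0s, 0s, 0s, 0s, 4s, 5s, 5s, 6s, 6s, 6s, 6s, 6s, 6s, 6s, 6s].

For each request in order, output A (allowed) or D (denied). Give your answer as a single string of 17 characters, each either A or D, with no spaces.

Answer: AAAAAAAAAAAAAAADD

Derivation:
Simulating step by step:
  req#1 t=0s: ALLOW
  req#2 t=0s: ALLOW
  req#3 t=0s: ALLOW
  req#4 t=0s: ALLOW
  req#5 t=0s: ALLOW
  req#6 t=0s: ALLOW
  req#7 t=4s: ALLOW
  req#8 t=5s: ALLOW
  req#9 t=5s: ALLOW
  req#10 t=6s: ALLOW
  req#11 t=6s: ALLOW
  req#12 t=6s: ALLOW
  req#13 t=6s: ALLOW
  req#14 t=6s: ALLOW
  req#15 t=6s: ALLOW
  req#16 t=6s: DENY
  req#17 t=6s: DENY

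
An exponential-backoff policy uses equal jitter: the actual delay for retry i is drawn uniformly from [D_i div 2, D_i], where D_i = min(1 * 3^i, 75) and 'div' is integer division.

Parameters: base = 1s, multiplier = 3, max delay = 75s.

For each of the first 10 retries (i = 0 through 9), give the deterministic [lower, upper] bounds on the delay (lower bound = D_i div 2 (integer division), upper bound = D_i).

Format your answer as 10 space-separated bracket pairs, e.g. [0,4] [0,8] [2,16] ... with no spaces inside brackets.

Computing bounds per retry:
  i=0: D_i=min(1*3^0,75)=1, bounds=[0,1]
  i=1: D_i=min(1*3^1,75)=3, bounds=[1,3]
  i=2: D_i=min(1*3^2,75)=9, bounds=[4,9]
  i=3: D_i=min(1*3^3,75)=27, bounds=[13,27]
  i=4: D_i=min(1*3^4,75)=75, bounds=[37,75]
  i=5: D_i=min(1*3^5,75)=75, bounds=[37,75]
  i=6: D_i=min(1*3^6,75)=75, bounds=[37,75]
  i=7: D_i=min(1*3^7,75)=75, bounds=[37,75]
  i=8: D_i=min(1*3^8,75)=75, bounds=[37,75]
  i=9: D_i=min(1*3^9,75)=75, bounds=[37,75]

Answer: [0,1] [1,3] [4,9] [13,27] [37,75] [37,75] [37,75] [37,75] [37,75] [37,75]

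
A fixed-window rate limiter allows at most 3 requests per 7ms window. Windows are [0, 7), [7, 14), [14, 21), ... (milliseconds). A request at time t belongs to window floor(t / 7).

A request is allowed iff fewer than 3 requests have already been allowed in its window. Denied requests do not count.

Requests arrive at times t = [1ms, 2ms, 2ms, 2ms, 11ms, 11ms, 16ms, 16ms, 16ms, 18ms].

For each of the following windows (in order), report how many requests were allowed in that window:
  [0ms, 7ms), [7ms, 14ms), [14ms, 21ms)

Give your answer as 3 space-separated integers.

Processing requests:
  req#1 t=1ms (window 0): ALLOW
  req#2 t=2ms (window 0): ALLOW
  req#3 t=2ms (window 0): ALLOW
  req#4 t=2ms (window 0): DENY
  req#5 t=11ms (window 1): ALLOW
  req#6 t=11ms (window 1): ALLOW
  req#7 t=16ms (window 2): ALLOW
  req#8 t=16ms (window 2): ALLOW
  req#9 t=16ms (window 2): ALLOW
  req#10 t=18ms (window 2): DENY

Allowed counts by window: 3 2 3

Answer: 3 2 3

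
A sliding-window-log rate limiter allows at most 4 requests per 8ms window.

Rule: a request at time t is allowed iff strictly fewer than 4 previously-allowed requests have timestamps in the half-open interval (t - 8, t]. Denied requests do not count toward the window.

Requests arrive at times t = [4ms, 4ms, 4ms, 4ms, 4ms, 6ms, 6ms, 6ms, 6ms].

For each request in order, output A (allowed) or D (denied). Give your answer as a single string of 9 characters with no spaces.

Answer: AAAADDDDD

Derivation:
Tracking allowed requests in the window:
  req#1 t=4ms: ALLOW
  req#2 t=4ms: ALLOW
  req#3 t=4ms: ALLOW
  req#4 t=4ms: ALLOW
  req#5 t=4ms: DENY
  req#6 t=6ms: DENY
  req#7 t=6ms: DENY
  req#8 t=6ms: DENY
  req#9 t=6ms: DENY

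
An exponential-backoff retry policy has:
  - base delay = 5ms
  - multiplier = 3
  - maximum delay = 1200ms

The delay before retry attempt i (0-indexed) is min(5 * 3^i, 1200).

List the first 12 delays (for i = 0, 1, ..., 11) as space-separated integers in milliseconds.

Answer: 5 15 45 135 405 1200 1200 1200 1200 1200 1200 1200

Derivation:
Computing each delay:
  i=0: min(5*3^0, 1200) = 5
  i=1: min(5*3^1, 1200) = 15
  i=2: min(5*3^2, 1200) = 45
  i=3: min(5*3^3, 1200) = 135
  i=4: min(5*3^4, 1200) = 405
  i=5: min(5*3^5, 1200) = 1200
  i=6: min(5*3^6, 1200) = 1200
  i=7: min(5*3^7, 1200) = 1200
  i=8: min(5*3^8, 1200) = 1200
  i=9: min(5*3^9, 1200) = 1200
  i=10: min(5*3^10, 1200) = 1200
  i=11: min(5*3^11, 1200) = 1200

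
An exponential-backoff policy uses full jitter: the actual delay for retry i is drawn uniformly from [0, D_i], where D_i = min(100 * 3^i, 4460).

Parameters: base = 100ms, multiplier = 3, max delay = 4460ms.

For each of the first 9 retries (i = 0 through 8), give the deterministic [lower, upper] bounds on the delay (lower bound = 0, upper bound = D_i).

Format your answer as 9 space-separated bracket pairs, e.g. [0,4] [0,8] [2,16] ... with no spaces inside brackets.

Computing bounds per retry:
  i=0: D_i=min(100*3^0,4460)=100, bounds=[0,100]
  i=1: D_i=min(100*3^1,4460)=300, bounds=[0,300]
  i=2: D_i=min(100*3^2,4460)=900, bounds=[0,900]
  i=3: D_i=min(100*3^3,4460)=2700, bounds=[0,2700]
  i=4: D_i=min(100*3^4,4460)=4460, bounds=[0,4460]
  i=5: D_i=min(100*3^5,4460)=4460, bounds=[0,4460]
  i=6: D_i=min(100*3^6,4460)=4460, bounds=[0,4460]
  i=7: D_i=min(100*3^7,4460)=4460, bounds=[0,4460]
  i=8: D_i=min(100*3^8,4460)=4460, bounds=[0,4460]

Answer: [0,100] [0,300] [0,900] [0,2700] [0,4460] [0,4460] [0,4460] [0,4460] [0,4460]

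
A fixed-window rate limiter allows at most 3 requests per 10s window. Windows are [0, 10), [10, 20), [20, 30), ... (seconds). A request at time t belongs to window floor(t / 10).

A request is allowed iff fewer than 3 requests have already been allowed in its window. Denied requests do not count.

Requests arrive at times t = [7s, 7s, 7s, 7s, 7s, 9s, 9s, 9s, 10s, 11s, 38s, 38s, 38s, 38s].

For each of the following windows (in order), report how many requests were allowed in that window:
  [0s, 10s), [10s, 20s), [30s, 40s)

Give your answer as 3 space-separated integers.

Processing requests:
  req#1 t=7s (window 0): ALLOW
  req#2 t=7s (window 0): ALLOW
  req#3 t=7s (window 0): ALLOW
  req#4 t=7s (window 0): DENY
  req#5 t=7s (window 0): DENY
  req#6 t=9s (window 0): DENY
  req#7 t=9s (window 0): DENY
  req#8 t=9s (window 0): DENY
  req#9 t=10s (window 1): ALLOW
  req#10 t=11s (window 1): ALLOW
  req#11 t=38s (window 3): ALLOW
  req#12 t=38s (window 3): ALLOW
  req#13 t=38s (window 3): ALLOW
  req#14 t=38s (window 3): DENY

Allowed counts by window: 3 2 3

Answer: 3 2 3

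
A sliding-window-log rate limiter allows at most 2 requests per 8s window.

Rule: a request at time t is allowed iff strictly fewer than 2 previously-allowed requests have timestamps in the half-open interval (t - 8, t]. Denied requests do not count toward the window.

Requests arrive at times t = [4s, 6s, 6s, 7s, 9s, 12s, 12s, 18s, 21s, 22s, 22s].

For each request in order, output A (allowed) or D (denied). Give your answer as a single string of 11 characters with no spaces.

Tracking allowed requests in the window:
  req#1 t=4s: ALLOW
  req#2 t=6s: ALLOW
  req#3 t=6s: DENY
  req#4 t=7s: DENY
  req#5 t=9s: DENY
  req#6 t=12s: ALLOW
  req#7 t=12s: DENY
  req#8 t=18s: ALLOW
  req#9 t=21s: ALLOW
  req#10 t=22s: DENY
  req#11 t=22s: DENY

Answer: AADDDADAADD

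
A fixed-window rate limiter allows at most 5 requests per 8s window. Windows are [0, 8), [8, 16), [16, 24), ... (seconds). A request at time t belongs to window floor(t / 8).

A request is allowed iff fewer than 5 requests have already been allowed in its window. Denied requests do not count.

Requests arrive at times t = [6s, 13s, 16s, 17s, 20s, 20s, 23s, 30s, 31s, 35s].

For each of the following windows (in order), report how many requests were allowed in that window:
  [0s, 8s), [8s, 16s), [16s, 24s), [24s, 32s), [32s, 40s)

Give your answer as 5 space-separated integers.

Answer: 1 1 5 2 1

Derivation:
Processing requests:
  req#1 t=6s (window 0): ALLOW
  req#2 t=13s (window 1): ALLOW
  req#3 t=16s (window 2): ALLOW
  req#4 t=17s (window 2): ALLOW
  req#5 t=20s (window 2): ALLOW
  req#6 t=20s (window 2): ALLOW
  req#7 t=23s (window 2): ALLOW
  req#8 t=30s (window 3): ALLOW
  req#9 t=31s (window 3): ALLOW
  req#10 t=35s (window 4): ALLOW

Allowed counts by window: 1 1 5 2 1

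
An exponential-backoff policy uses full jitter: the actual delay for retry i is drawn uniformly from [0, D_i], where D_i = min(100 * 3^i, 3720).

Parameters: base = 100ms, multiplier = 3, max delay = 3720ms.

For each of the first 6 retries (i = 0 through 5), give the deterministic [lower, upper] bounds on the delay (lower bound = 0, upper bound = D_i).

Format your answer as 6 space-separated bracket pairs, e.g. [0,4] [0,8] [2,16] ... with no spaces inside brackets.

Answer: [0,100] [0,300] [0,900] [0,2700] [0,3720] [0,3720]

Derivation:
Computing bounds per retry:
  i=0: D_i=min(100*3^0,3720)=100, bounds=[0,100]
  i=1: D_i=min(100*3^1,3720)=300, bounds=[0,300]
  i=2: D_i=min(100*3^2,3720)=900, bounds=[0,900]
  i=3: D_i=min(100*3^3,3720)=2700, bounds=[0,2700]
  i=4: D_i=min(100*3^4,3720)=3720, bounds=[0,3720]
  i=5: D_i=min(100*3^5,3720)=3720, bounds=[0,3720]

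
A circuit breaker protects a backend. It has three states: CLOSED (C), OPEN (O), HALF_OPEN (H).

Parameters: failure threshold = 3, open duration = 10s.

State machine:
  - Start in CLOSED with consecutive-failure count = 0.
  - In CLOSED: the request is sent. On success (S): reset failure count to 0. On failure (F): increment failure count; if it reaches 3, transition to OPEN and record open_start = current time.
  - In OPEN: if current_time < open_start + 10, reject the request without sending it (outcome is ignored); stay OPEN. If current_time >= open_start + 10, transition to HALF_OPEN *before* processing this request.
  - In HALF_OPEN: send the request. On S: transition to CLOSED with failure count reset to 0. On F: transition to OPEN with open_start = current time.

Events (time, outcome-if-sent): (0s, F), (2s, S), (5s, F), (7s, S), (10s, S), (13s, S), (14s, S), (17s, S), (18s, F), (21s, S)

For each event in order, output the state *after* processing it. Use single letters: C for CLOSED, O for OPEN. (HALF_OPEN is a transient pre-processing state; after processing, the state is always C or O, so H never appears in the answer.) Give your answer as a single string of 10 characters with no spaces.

State after each event:
  event#1 t=0s outcome=F: state=CLOSED
  event#2 t=2s outcome=S: state=CLOSED
  event#3 t=5s outcome=F: state=CLOSED
  event#4 t=7s outcome=S: state=CLOSED
  event#5 t=10s outcome=S: state=CLOSED
  event#6 t=13s outcome=S: state=CLOSED
  event#7 t=14s outcome=S: state=CLOSED
  event#8 t=17s outcome=S: state=CLOSED
  event#9 t=18s outcome=F: state=CLOSED
  event#10 t=21s outcome=S: state=CLOSED

Answer: CCCCCCCCCC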